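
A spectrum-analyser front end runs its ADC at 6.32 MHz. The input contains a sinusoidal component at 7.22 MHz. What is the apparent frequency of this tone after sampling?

0.9 MHz

7.22 MHz mod fs = 0.9 MHz.
0.9 MHz ≤ fs/2 = 3.16 MHz, appears at 0.9 MHz.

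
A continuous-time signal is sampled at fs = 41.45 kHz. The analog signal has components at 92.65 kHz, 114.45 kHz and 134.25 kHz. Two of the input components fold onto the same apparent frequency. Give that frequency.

9.9 kHz

fs/2 = 20.725 kHz.
92.65 kHz mod fs = 9.75 kHz.
9.75 kHz ≤ fs/2 = 20.725 kHz, appears at 9.75 kHz.
114.45 kHz mod fs = 31.55 kHz.
31.55 kHz > fs/2 = 20.725 kHz, folds to fs − 31.55 kHz = 9.9 kHz.
134.25 kHz mod fs = 9.9 kHz.
9.9 kHz ≤ fs/2 = 20.725 kHz, appears at 9.9 kHz.
114.45 kHz and 134.25 kHz both map to 9.9 kHz.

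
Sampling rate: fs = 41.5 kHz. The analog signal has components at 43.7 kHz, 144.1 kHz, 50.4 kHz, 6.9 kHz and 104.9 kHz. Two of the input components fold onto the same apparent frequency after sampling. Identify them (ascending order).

104.9 kHz, 144.1 kHz

fs/2 = 20.75 kHz.
43.7 kHz mod fs = 2.2 kHz.
2.2 kHz ≤ fs/2 = 20.75 kHz, appears at 2.2 kHz.
144.1 kHz mod fs = 19.6 kHz.
19.6 kHz ≤ fs/2 = 20.75 kHz, appears at 19.6 kHz.
50.4 kHz mod fs = 8.9 kHz.
8.9 kHz ≤ fs/2 = 20.75 kHz, appears at 8.9 kHz.
6.9 kHz ≤ fs/2 = 20.75 kHz, passes unchanged.
104.9 kHz mod fs = 21.9 kHz.
21.9 kHz > fs/2 = 20.75 kHz, folds to fs − 21.9 kHz = 19.6 kHz.
104.9 kHz and 144.1 kHz both map to 19.6 kHz.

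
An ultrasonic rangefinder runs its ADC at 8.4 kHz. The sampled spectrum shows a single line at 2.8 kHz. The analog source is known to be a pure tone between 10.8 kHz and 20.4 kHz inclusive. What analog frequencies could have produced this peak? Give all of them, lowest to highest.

11.2 kHz, 14 kHz, 19.6 kHz

Frequencies that alias to 2.8 kHz are k·fs ± 2.8 kHz for integer k ≥ 0.
k=0: 2.8 kHz.
k=1: 5.6 kHz, 11.2 kHz.
k=2: 14 kHz, 19.6 kHz.
k=3: 22.4 kHz, 28 kHz.
Within [10.8 kHz, 20.4 kHz]: 11.2 kHz, 14 kHz, 19.6 kHz.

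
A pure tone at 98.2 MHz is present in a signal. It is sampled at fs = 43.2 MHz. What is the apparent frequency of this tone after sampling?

98.2 MHz mod fs = 11.8 MHz.
11.8 MHz ≤ fs/2 = 21.6 MHz, appears at 11.8 MHz.

11.8 MHz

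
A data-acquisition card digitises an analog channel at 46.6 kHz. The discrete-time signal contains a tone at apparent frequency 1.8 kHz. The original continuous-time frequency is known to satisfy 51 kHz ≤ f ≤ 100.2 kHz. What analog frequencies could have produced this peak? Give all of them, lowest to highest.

Frequencies that alias to 1.8 kHz are k·fs ± 1.8 kHz for integer k ≥ 0.
k=0: 1.8 kHz.
k=1: 44.8 kHz, 48.4 kHz.
k=2: 91.4 kHz, 95 kHz.
k=3: 138 kHz, 141.6 kHz.
Within [51 kHz, 100.2 kHz]: 91.4 kHz, 95 kHz.

91.4 kHz, 95 kHz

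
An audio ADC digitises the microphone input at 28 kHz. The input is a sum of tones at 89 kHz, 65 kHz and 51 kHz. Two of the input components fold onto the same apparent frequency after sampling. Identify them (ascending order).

51 kHz, 89 kHz

fs/2 = 14 kHz.
89 kHz mod fs = 5 kHz.
5 kHz ≤ fs/2 = 14 kHz, appears at 5 kHz.
65 kHz mod fs = 9 kHz.
9 kHz ≤ fs/2 = 14 kHz, appears at 9 kHz.
51 kHz mod fs = 23 kHz.
23 kHz > fs/2 = 14 kHz, folds to fs − 23 kHz = 5 kHz.
51 kHz and 89 kHz both map to 5 kHz.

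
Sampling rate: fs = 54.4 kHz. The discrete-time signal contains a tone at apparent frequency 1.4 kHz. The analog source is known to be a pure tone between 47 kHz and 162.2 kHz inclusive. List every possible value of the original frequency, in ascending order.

53 kHz, 55.8 kHz, 107.4 kHz, 110.2 kHz, 161.8 kHz

Frequencies that alias to 1.4 kHz are k·fs ± 1.4 kHz for integer k ≥ 0.
k=0: 1.4 kHz.
k=1: 53 kHz, 55.8 kHz.
k=2: 107.4 kHz, 110.2 kHz.
k=3: 161.8 kHz, 164.6 kHz.
k=4: 216.2 kHz, 219 kHz.
Within [47 kHz, 162.2 kHz]: 53 kHz, 55.8 kHz, 107.4 kHz, 110.2 kHz, 161.8 kHz.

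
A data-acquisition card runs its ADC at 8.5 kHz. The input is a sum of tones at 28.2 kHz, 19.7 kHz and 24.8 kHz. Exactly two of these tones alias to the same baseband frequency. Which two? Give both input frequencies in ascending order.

fs/2 = 4.25 kHz.
28.2 kHz mod fs = 2.7 kHz.
2.7 kHz ≤ fs/2 = 4.25 kHz, appears at 2.7 kHz.
19.7 kHz mod fs = 2.7 kHz.
2.7 kHz ≤ fs/2 = 4.25 kHz, appears at 2.7 kHz.
24.8 kHz mod fs = 7.8 kHz.
7.8 kHz > fs/2 = 4.25 kHz, folds to fs − 7.8 kHz = 0.7 kHz.
19.7 kHz and 28.2 kHz both map to 2.7 kHz.

19.7 kHz, 28.2 kHz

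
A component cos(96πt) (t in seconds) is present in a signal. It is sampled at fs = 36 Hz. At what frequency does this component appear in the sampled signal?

12 Hz

ω = 96π rad/s → f = ω/(2π) = 48 Hz.
48 Hz mod fs = 12 Hz.
12 Hz ≤ fs/2 = 18 Hz, appears at 12 Hz.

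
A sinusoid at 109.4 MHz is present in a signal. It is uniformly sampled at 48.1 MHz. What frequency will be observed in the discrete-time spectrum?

109.4 MHz mod fs = 13.2 MHz.
13.2 MHz ≤ fs/2 = 24.05 MHz, appears at 13.2 MHz.

13.2 MHz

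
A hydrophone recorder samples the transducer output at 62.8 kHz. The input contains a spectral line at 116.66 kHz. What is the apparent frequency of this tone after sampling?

8.94 kHz

116.66 kHz mod fs = 53.86 kHz.
53.86 kHz > fs/2 = 31.4 kHz, folds to fs − 53.86 kHz = 8.94 kHz.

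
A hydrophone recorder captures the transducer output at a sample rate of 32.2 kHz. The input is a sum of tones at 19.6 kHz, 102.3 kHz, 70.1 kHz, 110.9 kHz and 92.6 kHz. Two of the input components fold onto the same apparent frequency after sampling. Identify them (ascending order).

fs/2 = 16.1 kHz.
19.6 kHz > fs/2 = 16.1 kHz, folds to fs − 19.6 kHz = 12.6 kHz.
102.3 kHz mod fs = 5.7 kHz.
5.7 kHz ≤ fs/2 = 16.1 kHz, appears at 5.7 kHz.
70.1 kHz mod fs = 5.7 kHz.
5.7 kHz ≤ fs/2 = 16.1 kHz, appears at 5.7 kHz.
110.9 kHz mod fs = 14.3 kHz.
14.3 kHz ≤ fs/2 = 16.1 kHz, appears at 14.3 kHz.
92.6 kHz mod fs = 28.2 kHz.
28.2 kHz > fs/2 = 16.1 kHz, folds to fs − 28.2 kHz = 4 kHz.
70.1 kHz and 102.3 kHz both map to 5.7 kHz.

70.1 kHz, 102.3 kHz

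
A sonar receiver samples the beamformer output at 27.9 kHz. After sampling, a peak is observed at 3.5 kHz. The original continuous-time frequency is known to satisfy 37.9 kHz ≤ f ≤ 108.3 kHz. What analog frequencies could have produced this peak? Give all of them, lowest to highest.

52.3 kHz, 59.3 kHz, 80.2 kHz, 87.2 kHz, 108.1 kHz

Frequencies that alias to 3.5 kHz are k·fs ± 3.5 kHz for integer k ≥ 0.
k=0: 3.5 kHz.
k=1: 24.4 kHz, 31.4 kHz.
k=2: 52.3 kHz, 59.3 kHz.
k=3: 80.2 kHz, 87.2 kHz.
k=4: 108.1 kHz, 115.1 kHz.
k=5: 136 kHz, 143 kHz.
Within [37.9 kHz, 108.3 kHz]: 52.3 kHz, 59.3 kHz, 80.2 kHz, 87.2 kHz, 108.1 kHz.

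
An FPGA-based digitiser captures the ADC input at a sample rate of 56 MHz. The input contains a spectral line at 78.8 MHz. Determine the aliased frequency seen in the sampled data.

78.8 MHz mod fs = 22.8 MHz.
22.8 MHz ≤ fs/2 = 28 MHz, appears at 22.8 MHz.

22.8 MHz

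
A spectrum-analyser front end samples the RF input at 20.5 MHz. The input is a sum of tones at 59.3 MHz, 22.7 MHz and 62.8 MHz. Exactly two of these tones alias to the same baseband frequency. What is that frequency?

fs/2 = 10.25 MHz.
59.3 MHz mod fs = 18.3 MHz.
18.3 MHz > fs/2 = 10.25 MHz, folds to fs − 18.3 MHz = 2.2 MHz.
22.7 MHz mod fs = 2.2 MHz.
2.2 MHz ≤ fs/2 = 10.25 MHz, appears at 2.2 MHz.
62.8 MHz mod fs = 1.3 MHz.
1.3 MHz ≤ fs/2 = 10.25 MHz, appears at 1.3 MHz.
22.7 MHz and 59.3 MHz both map to 2.2 MHz.

2.2 MHz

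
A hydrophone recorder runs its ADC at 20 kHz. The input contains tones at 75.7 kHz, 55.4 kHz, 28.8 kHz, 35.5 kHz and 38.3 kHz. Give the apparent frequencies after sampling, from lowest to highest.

1.7 kHz, 4.3 kHz, 4.5 kHz, 4.6 kHz, 8.8 kHz

fs/2 = 10 kHz.
75.7 kHz mod fs = 15.7 kHz.
15.7 kHz > fs/2 = 10 kHz, folds to fs − 15.7 kHz = 4.3 kHz.
55.4 kHz mod fs = 15.4 kHz.
15.4 kHz > fs/2 = 10 kHz, folds to fs − 15.4 kHz = 4.6 kHz.
28.8 kHz mod fs = 8.8 kHz.
8.8 kHz ≤ fs/2 = 10 kHz, appears at 8.8 kHz.
35.5 kHz mod fs = 15.5 kHz.
15.5 kHz > fs/2 = 10 kHz, folds to fs − 15.5 kHz = 4.5 kHz.
38.3 kHz mod fs = 18.3 kHz.
18.3 kHz > fs/2 = 10 kHz, folds to fs − 18.3 kHz = 1.7 kHz.
Distinct values: {1.7 kHz, 4.3 kHz, 4.5 kHz, 4.6 kHz, 8.8 kHz}.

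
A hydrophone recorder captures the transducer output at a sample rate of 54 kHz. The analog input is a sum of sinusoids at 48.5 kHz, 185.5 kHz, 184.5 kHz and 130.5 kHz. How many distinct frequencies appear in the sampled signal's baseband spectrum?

fs/2 = 27 kHz.
48.5 kHz > fs/2 = 27 kHz, folds to fs − 48.5 kHz = 5.5 kHz.
185.5 kHz mod fs = 23.5 kHz.
23.5 kHz ≤ fs/2 = 27 kHz, appears at 23.5 kHz.
184.5 kHz mod fs = 22.5 kHz.
22.5 kHz ≤ fs/2 = 27 kHz, appears at 22.5 kHz.
130.5 kHz mod fs = 22.5 kHz.
22.5 kHz ≤ fs/2 = 27 kHz, appears at 22.5 kHz.
Distinct values: {5.5 kHz, 22.5 kHz, 23.5 kHz} → 3.

3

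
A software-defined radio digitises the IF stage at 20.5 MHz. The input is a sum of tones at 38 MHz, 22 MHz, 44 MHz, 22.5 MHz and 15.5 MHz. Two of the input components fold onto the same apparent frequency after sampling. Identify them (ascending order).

fs/2 = 10.25 MHz.
38 MHz mod fs = 17.5 MHz.
17.5 MHz > fs/2 = 10.25 MHz, folds to fs − 17.5 MHz = 3 MHz.
22 MHz mod fs = 1.5 MHz.
1.5 MHz ≤ fs/2 = 10.25 MHz, appears at 1.5 MHz.
44 MHz mod fs = 3 MHz.
3 MHz ≤ fs/2 = 10.25 MHz, appears at 3 MHz.
22.5 MHz mod fs = 2 MHz.
2 MHz ≤ fs/2 = 10.25 MHz, appears at 2 MHz.
15.5 MHz > fs/2 = 10.25 MHz, folds to fs − 15.5 MHz = 5 MHz.
38 MHz and 44 MHz both map to 3 MHz.

38 MHz, 44 MHz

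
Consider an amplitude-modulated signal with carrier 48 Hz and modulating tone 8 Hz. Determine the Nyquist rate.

112 Hz

AM sidebands sit at fc ± fm = 40 Hz and 56 Hz.
Highest-frequency component: 56 Hz.
Nyquist rate = 2 × 56 Hz = 112 Hz.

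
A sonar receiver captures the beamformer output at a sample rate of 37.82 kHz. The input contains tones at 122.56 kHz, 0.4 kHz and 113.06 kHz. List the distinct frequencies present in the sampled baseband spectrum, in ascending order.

fs/2 = 18.91 kHz.
122.56 kHz mod fs = 9.1 kHz.
9.1 kHz ≤ fs/2 = 18.91 kHz, appears at 9.1 kHz.
0.4 kHz ≤ fs/2 = 18.91 kHz, passes unchanged.
113.06 kHz mod fs = 37.42 kHz.
37.42 kHz > fs/2 = 18.91 kHz, folds to fs − 37.42 kHz = 0.4 kHz.
Distinct values: {0.4 kHz, 9.1 kHz}.

0.4 kHz, 9.1 kHz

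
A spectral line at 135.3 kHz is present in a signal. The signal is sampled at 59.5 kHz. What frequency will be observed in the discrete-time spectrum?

135.3 kHz mod fs = 16.3 kHz.
16.3 kHz ≤ fs/2 = 29.75 kHz, appears at 16.3 kHz.

16.3 kHz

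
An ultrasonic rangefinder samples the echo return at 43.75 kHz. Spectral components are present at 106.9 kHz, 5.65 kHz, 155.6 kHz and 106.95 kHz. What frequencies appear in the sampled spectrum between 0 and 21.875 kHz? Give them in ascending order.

5.65 kHz, 19.4 kHz, 19.45 kHz

fs/2 = 21.875 kHz.
106.9 kHz mod fs = 19.4 kHz.
19.4 kHz ≤ fs/2 = 21.875 kHz, appears at 19.4 kHz.
5.65 kHz ≤ fs/2 = 21.875 kHz, passes unchanged.
155.6 kHz mod fs = 24.35 kHz.
24.35 kHz > fs/2 = 21.875 kHz, folds to fs − 24.35 kHz = 19.4 kHz.
106.95 kHz mod fs = 19.45 kHz.
19.45 kHz ≤ fs/2 = 21.875 kHz, appears at 19.45 kHz.
Distinct values: {5.65 kHz, 19.4 kHz, 19.45 kHz}.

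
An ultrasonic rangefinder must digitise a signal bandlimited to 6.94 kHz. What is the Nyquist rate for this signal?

13.88 kHz

Nyquist rate = 2 × 6.94 kHz = 13.88 kHz.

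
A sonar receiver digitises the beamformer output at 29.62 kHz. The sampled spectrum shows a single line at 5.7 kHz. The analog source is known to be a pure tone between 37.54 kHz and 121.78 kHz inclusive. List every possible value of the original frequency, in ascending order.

53.54 kHz, 64.94 kHz, 83.16 kHz, 94.56 kHz, 112.78 kHz

Frequencies that alias to 5.7 kHz are k·fs ± 5.7 kHz for integer k ≥ 0.
k=0: 5.7 kHz.
k=1: 23.92 kHz, 35.32 kHz.
k=2: 53.54 kHz, 64.94 kHz.
k=3: 83.16 kHz, 94.56 kHz.
k=4: 112.78 kHz, 124.18 kHz.
k=5: 142.4 kHz, 153.8 kHz.
Within [37.54 kHz, 121.78 kHz]: 53.54 kHz, 64.94 kHz, 83.16 kHz, 94.56 kHz, 112.78 kHz.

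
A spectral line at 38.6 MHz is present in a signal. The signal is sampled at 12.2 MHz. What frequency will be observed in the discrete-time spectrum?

2 MHz

38.6 MHz mod fs = 2 MHz.
2 MHz ≤ fs/2 = 6.1 MHz, appears at 2 MHz.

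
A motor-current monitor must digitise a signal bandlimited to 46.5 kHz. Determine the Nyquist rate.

Nyquist rate = 2 × 46.5 kHz = 93 kHz.

93 kHz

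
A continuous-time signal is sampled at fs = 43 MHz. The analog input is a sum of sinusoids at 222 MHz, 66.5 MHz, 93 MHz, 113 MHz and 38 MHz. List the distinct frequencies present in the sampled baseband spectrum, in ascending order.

5 MHz, 7 MHz, 16 MHz, 19.5 MHz

fs/2 = 21.5 MHz.
222 MHz mod fs = 7 MHz.
7 MHz ≤ fs/2 = 21.5 MHz, appears at 7 MHz.
66.5 MHz mod fs = 23.5 MHz.
23.5 MHz > fs/2 = 21.5 MHz, folds to fs − 23.5 MHz = 19.5 MHz.
93 MHz mod fs = 7 MHz.
7 MHz ≤ fs/2 = 21.5 MHz, appears at 7 MHz.
113 MHz mod fs = 27 MHz.
27 MHz > fs/2 = 21.5 MHz, folds to fs − 27 MHz = 16 MHz.
38 MHz > fs/2 = 21.5 MHz, folds to fs − 38 MHz = 5 MHz.
Distinct values: {5 MHz, 7 MHz, 16 MHz, 19.5 MHz}.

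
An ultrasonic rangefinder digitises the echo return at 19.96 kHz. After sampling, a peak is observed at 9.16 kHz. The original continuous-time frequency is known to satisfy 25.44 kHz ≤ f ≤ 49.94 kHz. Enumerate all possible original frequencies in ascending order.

29.12 kHz, 30.76 kHz, 49.08 kHz

Frequencies that alias to 9.16 kHz are k·fs ± 9.16 kHz for integer k ≥ 0.
k=0: 9.16 kHz.
k=1: 10.8 kHz, 29.12 kHz.
k=2: 30.76 kHz, 49.08 kHz.
k=3: 50.72 kHz, 69.04 kHz.
Within [25.44 kHz, 49.94 kHz]: 29.12 kHz, 30.76 kHz, 49.08 kHz.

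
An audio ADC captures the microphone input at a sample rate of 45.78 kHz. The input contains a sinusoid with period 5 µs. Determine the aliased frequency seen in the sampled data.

T = 5 µs → f = 1/T = 200 kHz.
200 kHz mod fs = 16.88 kHz.
16.88 kHz ≤ fs/2 = 22.89 kHz, appears at 16.88 kHz.

16.88 kHz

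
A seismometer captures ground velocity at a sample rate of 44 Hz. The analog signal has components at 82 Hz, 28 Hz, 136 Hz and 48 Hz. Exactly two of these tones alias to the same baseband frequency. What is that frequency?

fs/2 = 22 Hz.
82 Hz mod fs = 38 Hz.
38 Hz > fs/2 = 22 Hz, folds to fs − 38 Hz = 6 Hz.
28 Hz > fs/2 = 22 Hz, folds to fs − 28 Hz = 16 Hz.
136 Hz mod fs = 4 Hz.
4 Hz ≤ fs/2 = 22 Hz, appears at 4 Hz.
48 Hz mod fs = 4 Hz.
4 Hz ≤ fs/2 = 22 Hz, appears at 4 Hz.
48 Hz and 136 Hz both map to 4 Hz.

4 Hz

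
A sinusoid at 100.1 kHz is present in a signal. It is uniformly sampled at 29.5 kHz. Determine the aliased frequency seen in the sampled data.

100.1 kHz mod fs = 11.6 kHz.
11.6 kHz ≤ fs/2 = 14.75 kHz, appears at 11.6 kHz.

11.6 kHz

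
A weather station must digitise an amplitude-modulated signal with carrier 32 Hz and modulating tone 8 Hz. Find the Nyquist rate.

AM sidebands sit at fc ± fm = 24 Hz and 40 Hz.
Highest-frequency component: 40 Hz.
Nyquist rate = 2 × 40 Hz = 80 Hz.

80 Hz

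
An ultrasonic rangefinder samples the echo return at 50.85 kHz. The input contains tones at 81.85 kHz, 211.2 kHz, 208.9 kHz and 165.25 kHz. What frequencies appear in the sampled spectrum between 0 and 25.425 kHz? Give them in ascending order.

5.5 kHz, 7.8 kHz, 12.7 kHz, 19.85 kHz

fs/2 = 25.425 kHz.
81.85 kHz mod fs = 31 kHz.
31 kHz > fs/2 = 25.425 kHz, folds to fs − 31 kHz = 19.85 kHz.
211.2 kHz mod fs = 7.8 kHz.
7.8 kHz ≤ fs/2 = 25.425 kHz, appears at 7.8 kHz.
208.9 kHz mod fs = 5.5 kHz.
5.5 kHz ≤ fs/2 = 25.425 kHz, appears at 5.5 kHz.
165.25 kHz mod fs = 12.7 kHz.
12.7 kHz ≤ fs/2 = 25.425 kHz, appears at 12.7 kHz.
Distinct values: {5.5 kHz, 7.8 kHz, 12.7 kHz, 19.85 kHz}.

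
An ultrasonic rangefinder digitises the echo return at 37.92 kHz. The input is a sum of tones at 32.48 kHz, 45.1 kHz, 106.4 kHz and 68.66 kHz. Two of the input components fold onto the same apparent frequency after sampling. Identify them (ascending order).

45.1 kHz, 68.66 kHz

fs/2 = 18.96 kHz.
32.48 kHz > fs/2 = 18.96 kHz, folds to fs − 32.48 kHz = 5.44 kHz.
45.1 kHz mod fs = 7.18 kHz.
7.18 kHz ≤ fs/2 = 18.96 kHz, appears at 7.18 kHz.
106.4 kHz mod fs = 30.56 kHz.
30.56 kHz > fs/2 = 18.96 kHz, folds to fs − 30.56 kHz = 7.36 kHz.
68.66 kHz mod fs = 30.74 kHz.
30.74 kHz > fs/2 = 18.96 kHz, folds to fs − 30.74 kHz = 7.18 kHz.
45.1 kHz and 68.66 kHz both map to 7.18 kHz.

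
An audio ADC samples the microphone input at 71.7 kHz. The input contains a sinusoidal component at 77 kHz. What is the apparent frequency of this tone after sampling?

5.3 kHz

77 kHz mod fs = 5.3 kHz.
5.3 kHz ≤ fs/2 = 35.85 kHz, appears at 5.3 kHz.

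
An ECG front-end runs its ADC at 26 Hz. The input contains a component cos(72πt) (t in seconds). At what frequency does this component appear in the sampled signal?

10 Hz

ω = 72π rad/s → f = ω/(2π) = 36 Hz.
36 Hz mod fs = 10 Hz.
10 Hz ≤ fs/2 = 13 Hz, appears at 10 Hz.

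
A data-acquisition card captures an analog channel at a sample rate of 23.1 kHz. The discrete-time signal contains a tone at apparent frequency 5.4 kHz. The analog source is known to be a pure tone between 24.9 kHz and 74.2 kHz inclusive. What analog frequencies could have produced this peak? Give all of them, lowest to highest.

Frequencies that alias to 5.4 kHz are k·fs ± 5.4 kHz for integer k ≥ 0.
k=0: 5.4 kHz.
k=1: 17.7 kHz, 28.5 kHz.
k=2: 40.8 kHz, 51.6 kHz.
k=3: 63.9 kHz, 74.7 kHz.
k=4: 87 kHz, 97.8 kHz.
Within [24.9 kHz, 74.2 kHz]: 28.5 kHz, 40.8 kHz, 51.6 kHz, 63.9 kHz.

28.5 kHz, 40.8 kHz, 51.6 kHz, 63.9 kHz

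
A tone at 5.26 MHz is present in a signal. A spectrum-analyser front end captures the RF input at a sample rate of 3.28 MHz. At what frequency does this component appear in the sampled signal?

5.26 MHz mod fs = 1.98 MHz.
1.98 MHz > fs/2 = 1.64 MHz, folds to fs − 1.98 MHz = 1.3 MHz.

1.3 MHz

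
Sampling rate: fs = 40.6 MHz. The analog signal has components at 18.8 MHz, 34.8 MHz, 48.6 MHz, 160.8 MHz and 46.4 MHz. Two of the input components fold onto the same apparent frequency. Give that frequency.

5.8 MHz

fs/2 = 20.3 MHz.
18.8 MHz ≤ fs/2 = 20.3 MHz, passes unchanged.
34.8 MHz > fs/2 = 20.3 MHz, folds to fs − 34.8 MHz = 5.8 MHz.
48.6 MHz mod fs = 8 MHz.
8 MHz ≤ fs/2 = 20.3 MHz, appears at 8 MHz.
160.8 MHz mod fs = 39 MHz.
39 MHz > fs/2 = 20.3 MHz, folds to fs − 39 MHz = 1.6 MHz.
46.4 MHz mod fs = 5.8 MHz.
5.8 MHz ≤ fs/2 = 20.3 MHz, appears at 5.8 MHz.
34.8 MHz and 46.4 MHz both map to 5.8 MHz.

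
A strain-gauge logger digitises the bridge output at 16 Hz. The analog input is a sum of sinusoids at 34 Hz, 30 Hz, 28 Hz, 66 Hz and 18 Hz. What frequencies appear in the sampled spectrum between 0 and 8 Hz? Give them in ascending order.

fs/2 = 8 Hz.
34 Hz mod fs = 2 Hz.
2 Hz ≤ fs/2 = 8 Hz, appears at 2 Hz.
30 Hz mod fs = 14 Hz.
14 Hz > fs/2 = 8 Hz, folds to fs − 14 Hz = 2 Hz.
28 Hz mod fs = 12 Hz.
12 Hz > fs/2 = 8 Hz, folds to fs − 12 Hz = 4 Hz.
66 Hz mod fs = 2 Hz.
2 Hz ≤ fs/2 = 8 Hz, appears at 2 Hz.
18 Hz mod fs = 2 Hz.
2 Hz ≤ fs/2 = 8 Hz, appears at 2 Hz.
Distinct values: {2 Hz, 4 Hz}.

2 Hz, 4 Hz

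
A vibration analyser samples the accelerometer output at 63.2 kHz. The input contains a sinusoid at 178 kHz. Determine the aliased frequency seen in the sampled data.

11.6 kHz

178 kHz mod fs = 51.6 kHz.
51.6 kHz > fs/2 = 31.6 kHz, folds to fs − 51.6 kHz = 11.6 kHz.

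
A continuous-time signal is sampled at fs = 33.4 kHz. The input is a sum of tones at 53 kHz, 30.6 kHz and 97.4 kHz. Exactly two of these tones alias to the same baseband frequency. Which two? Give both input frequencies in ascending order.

fs/2 = 16.7 kHz.
53 kHz mod fs = 19.6 kHz.
19.6 kHz > fs/2 = 16.7 kHz, folds to fs − 19.6 kHz = 13.8 kHz.
30.6 kHz > fs/2 = 16.7 kHz, folds to fs − 30.6 kHz = 2.8 kHz.
97.4 kHz mod fs = 30.6 kHz.
30.6 kHz > fs/2 = 16.7 kHz, folds to fs − 30.6 kHz = 2.8 kHz.
30.6 kHz and 97.4 kHz both map to 2.8 kHz.

30.6 kHz, 97.4 kHz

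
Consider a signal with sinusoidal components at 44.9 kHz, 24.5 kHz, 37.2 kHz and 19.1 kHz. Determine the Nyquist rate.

Highest-frequency component: 44.9 kHz.
Nyquist rate = 2 × 44.9 kHz = 89.8 kHz.

89.8 kHz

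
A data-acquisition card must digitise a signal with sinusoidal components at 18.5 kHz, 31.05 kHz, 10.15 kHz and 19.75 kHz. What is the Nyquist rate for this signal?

62.1 kHz

Highest-frequency component: 31.05 kHz.
Nyquist rate = 2 × 31.05 kHz = 62.1 kHz.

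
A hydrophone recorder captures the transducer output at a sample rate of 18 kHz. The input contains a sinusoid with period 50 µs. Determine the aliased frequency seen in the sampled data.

2 kHz

T = 50 µs → f = 1/T = 20 kHz.
20 kHz mod fs = 2 kHz.
2 kHz ≤ fs/2 = 9 kHz, appears at 2 kHz.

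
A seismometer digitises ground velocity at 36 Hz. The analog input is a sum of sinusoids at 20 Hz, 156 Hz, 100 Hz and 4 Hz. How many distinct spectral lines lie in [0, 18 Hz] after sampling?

fs/2 = 18 Hz.
20 Hz > fs/2 = 18 Hz, folds to fs − 20 Hz = 16 Hz.
156 Hz mod fs = 12 Hz.
12 Hz ≤ fs/2 = 18 Hz, appears at 12 Hz.
100 Hz mod fs = 28 Hz.
28 Hz > fs/2 = 18 Hz, folds to fs − 28 Hz = 8 Hz.
4 Hz ≤ fs/2 = 18 Hz, passes unchanged.
Distinct values: {4 Hz, 8 Hz, 12 Hz, 16 Hz} → 4.

4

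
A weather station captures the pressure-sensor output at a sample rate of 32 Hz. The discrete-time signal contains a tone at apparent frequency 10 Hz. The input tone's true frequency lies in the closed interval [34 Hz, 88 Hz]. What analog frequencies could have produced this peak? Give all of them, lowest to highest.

Frequencies that alias to 10 Hz are k·fs ± 10 Hz for integer k ≥ 0.
k=0: 10 Hz.
k=1: 22 Hz, 42 Hz.
k=2: 54 Hz, 74 Hz.
k=3: 86 Hz, 106 Hz.
k=4: 118 Hz, 138 Hz.
Within [34 Hz, 88 Hz]: 42 Hz, 54 Hz, 74 Hz, 86 Hz.

42 Hz, 54 Hz, 74 Hz, 86 Hz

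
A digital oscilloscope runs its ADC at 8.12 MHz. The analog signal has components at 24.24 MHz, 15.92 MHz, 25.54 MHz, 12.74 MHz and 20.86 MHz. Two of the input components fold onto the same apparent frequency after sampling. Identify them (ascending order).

fs/2 = 4.06 MHz.
24.24 MHz mod fs = 8 MHz.
8 MHz > fs/2 = 4.06 MHz, folds to fs − 8 MHz = 0.12 MHz.
15.92 MHz mod fs = 7.8 MHz.
7.8 MHz > fs/2 = 4.06 MHz, folds to fs − 7.8 MHz = 0.32 MHz.
25.54 MHz mod fs = 1.18 MHz.
1.18 MHz ≤ fs/2 = 4.06 MHz, appears at 1.18 MHz.
12.74 MHz mod fs = 4.62 MHz.
4.62 MHz > fs/2 = 4.06 MHz, folds to fs − 4.62 MHz = 3.5 MHz.
20.86 MHz mod fs = 4.62 MHz.
4.62 MHz > fs/2 = 4.06 MHz, folds to fs − 4.62 MHz = 3.5 MHz.
12.74 MHz and 20.86 MHz both map to 3.5 MHz.

12.74 MHz, 20.86 MHz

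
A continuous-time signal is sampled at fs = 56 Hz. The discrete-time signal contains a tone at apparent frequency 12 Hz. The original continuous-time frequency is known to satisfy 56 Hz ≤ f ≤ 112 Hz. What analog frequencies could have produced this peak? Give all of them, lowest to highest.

68 Hz, 100 Hz

Frequencies that alias to 12 Hz are k·fs ± 12 Hz for integer k ≥ 0.
k=0: 12 Hz.
k=1: 44 Hz, 68 Hz.
k=2: 100 Hz, 124 Hz.
k=3: 156 Hz, 180 Hz.
Within [56 Hz, 112 Hz]: 68 Hz, 100 Hz.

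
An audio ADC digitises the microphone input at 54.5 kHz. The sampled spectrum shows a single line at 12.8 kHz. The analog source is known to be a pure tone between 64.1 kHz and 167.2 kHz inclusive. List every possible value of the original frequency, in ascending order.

67.3 kHz, 96.2 kHz, 121.8 kHz, 150.7 kHz

Frequencies that alias to 12.8 kHz are k·fs ± 12.8 kHz for integer k ≥ 0.
k=0: 12.8 kHz.
k=1: 41.7 kHz, 67.3 kHz.
k=2: 96.2 kHz, 121.8 kHz.
k=3: 150.7 kHz, 176.3 kHz.
k=4: 205.2 kHz, 230.8 kHz.
Within [64.1 kHz, 167.2 kHz]: 67.3 kHz, 96.2 kHz, 121.8 kHz, 150.7 kHz.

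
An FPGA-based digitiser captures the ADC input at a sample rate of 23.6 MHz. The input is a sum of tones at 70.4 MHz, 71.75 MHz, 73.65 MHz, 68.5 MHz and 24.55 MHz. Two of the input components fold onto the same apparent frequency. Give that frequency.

fs/2 = 11.8 MHz.
70.4 MHz mod fs = 23.2 MHz.
23.2 MHz > fs/2 = 11.8 MHz, folds to fs − 23.2 MHz = 0.4 MHz.
71.75 MHz mod fs = 0.95 MHz.
0.95 MHz ≤ fs/2 = 11.8 MHz, appears at 0.95 MHz.
73.65 MHz mod fs = 2.85 MHz.
2.85 MHz ≤ fs/2 = 11.8 MHz, appears at 2.85 MHz.
68.5 MHz mod fs = 21.3 MHz.
21.3 MHz > fs/2 = 11.8 MHz, folds to fs − 21.3 MHz = 2.3 MHz.
24.55 MHz mod fs = 0.95 MHz.
0.95 MHz ≤ fs/2 = 11.8 MHz, appears at 0.95 MHz.
24.55 MHz and 71.75 MHz both map to 0.95 MHz.

0.95 MHz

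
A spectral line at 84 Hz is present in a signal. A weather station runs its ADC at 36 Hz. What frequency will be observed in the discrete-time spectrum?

12 Hz

84 Hz mod fs = 12 Hz.
12 Hz ≤ fs/2 = 18 Hz, appears at 12 Hz.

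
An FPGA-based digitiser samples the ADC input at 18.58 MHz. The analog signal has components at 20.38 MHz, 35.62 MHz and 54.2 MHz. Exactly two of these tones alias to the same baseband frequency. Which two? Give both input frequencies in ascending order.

fs/2 = 9.29 MHz.
20.38 MHz mod fs = 1.8 MHz.
1.8 MHz ≤ fs/2 = 9.29 MHz, appears at 1.8 MHz.
35.62 MHz mod fs = 17.04 MHz.
17.04 MHz > fs/2 = 9.29 MHz, folds to fs − 17.04 MHz = 1.54 MHz.
54.2 MHz mod fs = 17.04 MHz.
17.04 MHz > fs/2 = 9.29 MHz, folds to fs − 17.04 MHz = 1.54 MHz.
35.62 MHz and 54.2 MHz both map to 1.54 MHz.

35.62 MHz, 54.2 MHz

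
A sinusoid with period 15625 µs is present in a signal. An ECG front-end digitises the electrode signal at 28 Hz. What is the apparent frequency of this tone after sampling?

T = 15625 µs → f = 1/T = 64 Hz.
64 Hz mod fs = 8 Hz.
8 Hz ≤ fs/2 = 14 Hz, appears at 8 Hz.

8 Hz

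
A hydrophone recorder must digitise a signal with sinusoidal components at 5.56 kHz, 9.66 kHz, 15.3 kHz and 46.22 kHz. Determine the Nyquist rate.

92.44 kHz

Highest-frequency component: 46.22 kHz.
Nyquist rate = 2 × 46.22 kHz = 92.44 kHz.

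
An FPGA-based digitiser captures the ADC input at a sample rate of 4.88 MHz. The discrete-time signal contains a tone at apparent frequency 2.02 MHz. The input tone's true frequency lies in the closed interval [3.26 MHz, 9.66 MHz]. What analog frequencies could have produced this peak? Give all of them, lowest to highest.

Frequencies that alias to 2.02 MHz are k·fs ± 2.02 MHz for integer k ≥ 0.
k=0: 2.02 MHz.
k=1: 2.86 MHz, 6.9 MHz.
k=2: 7.74 MHz, 11.78 MHz.
k=3: 12.62 MHz, 16.66 MHz.
Within [3.26 MHz, 9.66 MHz]: 6.9 MHz, 7.74 MHz.

6.9 MHz, 7.74 MHz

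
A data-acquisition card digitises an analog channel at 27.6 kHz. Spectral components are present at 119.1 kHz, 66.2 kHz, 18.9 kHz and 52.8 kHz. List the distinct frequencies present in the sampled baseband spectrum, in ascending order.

2.4 kHz, 8.7 kHz, 11 kHz

fs/2 = 13.8 kHz.
119.1 kHz mod fs = 8.7 kHz.
8.7 kHz ≤ fs/2 = 13.8 kHz, appears at 8.7 kHz.
66.2 kHz mod fs = 11 kHz.
11 kHz ≤ fs/2 = 13.8 kHz, appears at 11 kHz.
18.9 kHz > fs/2 = 13.8 kHz, folds to fs − 18.9 kHz = 8.7 kHz.
52.8 kHz mod fs = 25.2 kHz.
25.2 kHz > fs/2 = 13.8 kHz, folds to fs − 25.2 kHz = 2.4 kHz.
Distinct values: {2.4 kHz, 8.7 kHz, 11 kHz}.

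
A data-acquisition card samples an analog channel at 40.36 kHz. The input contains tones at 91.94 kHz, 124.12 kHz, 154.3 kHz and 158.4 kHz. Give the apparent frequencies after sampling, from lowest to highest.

fs/2 = 20.18 kHz.
91.94 kHz mod fs = 11.22 kHz.
11.22 kHz ≤ fs/2 = 20.18 kHz, appears at 11.22 kHz.
124.12 kHz mod fs = 3.04 kHz.
3.04 kHz ≤ fs/2 = 20.18 kHz, appears at 3.04 kHz.
154.3 kHz mod fs = 33.22 kHz.
33.22 kHz > fs/2 = 20.18 kHz, folds to fs − 33.22 kHz = 7.14 kHz.
158.4 kHz mod fs = 37.32 kHz.
37.32 kHz > fs/2 = 20.18 kHz, folds to fs − 37.32 kHz = 3.04 kHz.
Distinct values: {3.04 kHz, 7.14 kHz, 11.22 kHz}.

3.04 kHz, 7.14 kHz, 11.22 kHz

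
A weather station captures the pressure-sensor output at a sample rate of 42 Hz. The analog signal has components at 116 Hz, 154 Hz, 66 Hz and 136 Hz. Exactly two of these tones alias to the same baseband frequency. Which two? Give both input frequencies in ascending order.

116 Hz, 136 Hz

fs/2 = 21 Hz.
116 Hz mod fs = 32 Hz.
32 Hz > fs/2 = 21 Hz, folds to fs − 32 Hz = 10 Hz.
154 Hz mod fs = 28 Hz.
28 Hz > fs/2 = 21 Hz, folds to fs − 28 Hz = 14 Hz.
66 Hz mod fs = 24 Hz.
24 Hz > fs/2 = 21 Hz, folds to fs − 24 Hz = 18 Hz.
136 Hz mod fs = 10 Hz.
10 Hz ≤ fs/2 = 21 Hz, appears at 10 Hz.
116 Hz and 136 Hz both map to 10 Hz.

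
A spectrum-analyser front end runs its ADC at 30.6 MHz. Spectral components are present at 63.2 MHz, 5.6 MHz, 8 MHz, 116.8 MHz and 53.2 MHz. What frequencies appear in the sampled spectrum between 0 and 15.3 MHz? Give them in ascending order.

2 MHz, 5.6 MHz, 8 MHz

fs/2 = 15.3 MHz.
63.2 MHz mod fs = 2 MHz.
2 MHz ≤ fs/2 = 15.3 MHz, appears at 2 MHz.
5.6 MHz ≤ fs/2 = 15.3 MHz, passes unchanged.
8 MHz ≤ fs/2 = 15.3 MHz, passes unchanged.
116.8 MHz mod fs = 25 MHz.
25 MHz > fs/2 = 15.3 MHz, folds to fs − 25 MHz = 5.6 MHz.
53.2 MHz mod fs = 22.6 MHz.
22.6 MHz > fs/2 = 15.3 MHz, folds to fs − 22.6 MHz = 8 MHz.
Distinct values: {2 MHz, 5.6 MHz, 8 MHz}.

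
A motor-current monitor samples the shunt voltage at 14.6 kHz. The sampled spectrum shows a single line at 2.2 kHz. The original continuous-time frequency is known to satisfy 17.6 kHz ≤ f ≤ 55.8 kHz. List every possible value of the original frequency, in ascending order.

27 kHz, 31.4 kHz, 41.6 kHz, 46 kHz

Frequencies that alias to 2.2 kHz are k·fs ± 2.2 kHz for integer k ≥ 0.
k=0: 2.2 kHz.
k=1: 12.4 kHz, 16.8 kHz.
k=2: 27 kHz, 31.4 kHz.
k=3: 41.6 kHz, 46 kHz.
k=4: 56.2 kHz, 60.6 kHz.
Within [17.6 kHz, 55.8 kHz]: 27 kHz, 31.4 kHz, 41.6 kHz, 46 kHz.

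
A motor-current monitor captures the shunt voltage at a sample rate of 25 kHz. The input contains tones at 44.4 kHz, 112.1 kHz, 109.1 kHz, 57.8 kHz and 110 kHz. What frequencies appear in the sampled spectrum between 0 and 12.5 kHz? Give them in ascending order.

5.6 kHz, 7.8 kHz, 9.1 kHz, 10 kHz, 12.1 kHz

fs/2 = 12.5 kHz.
44.4 kHz mod fs = 19.4 kHz.
19.4 kHz > fs/2 = 12.5 kHz, folds to fs − 19.4 kHz = 5.6 kHz.
112.1 kHz mod fs = 12.1 kHz.
12.1 kHz ≤ fs/2 = 12.5 kHz, appears at 12.1 kHz.
109.1 kHz mod fs = 9.1 kHz.
9.1 kHz ≤ fs/2 = 12.5 kHz, appears at 9.1 kHz.
57.8 kHz mod fs = 7.8 kHz.
7.8 kHz ≤ fs/2 = 12.5 kHz, appears at 7.8 kHz.
110 kHz mod fs = 10 kHz.
10 kHz ≤ fs/2 = 12.5 kHz, appears at 10 kHz.
Distinct values: {5.6 kHz, 7.8 kHz, 9.1 kHz, 10 kHz, 12.1 kHz}.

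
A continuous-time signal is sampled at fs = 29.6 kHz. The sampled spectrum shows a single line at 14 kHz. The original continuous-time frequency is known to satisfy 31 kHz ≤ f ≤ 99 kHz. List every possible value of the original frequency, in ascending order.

Frequencies that alias to 14 kHz are k·fs ± 14 kHz for integer k ≥ 0.
k=0: 14 kHz.
k=1: 15.6 kHz, 43.6 kHz.
k=2: 45.2 kHz, 73.2 kHz.
k=3: 74.8 kHz, 102.8 kHz.
k=4: 104.4 kHz, 132.4 kHz.
Within [31 kHz, 99 kHz]: 43.6 kHz, 45.2 kHz, 73.2 kHz, 74.8 kHz.

43.6 kHz, 45.2 kHz, 73.2 kHz, 74.8 kHz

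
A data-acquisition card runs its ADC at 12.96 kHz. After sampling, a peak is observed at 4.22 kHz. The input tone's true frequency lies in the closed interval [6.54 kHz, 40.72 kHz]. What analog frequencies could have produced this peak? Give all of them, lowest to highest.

Frequencies that alias to 4.22 kHz are k·fs ± 4.22 kHz for integer k ≥ 0.
k=0: 4.22 kHz.
k=1: 8.74 kHz, 17.18 kHz.
k=2: 21.7 kHz, 30.14 kHz.
k=3: 34.66 kHz, 43.1 kHz.
k=4: 47.62 kHz, 56.06 kHz.
Within [6.54 kHz, 40.72 kHz]: 8.74 kHz, 17.18 kHz, 21.7 kHz, 30.14 kHz, 34.66 kHz.

8.74 kHz, 17.18 kHz, 21.7 kHz, 30.14 kHz, 34.66 kHz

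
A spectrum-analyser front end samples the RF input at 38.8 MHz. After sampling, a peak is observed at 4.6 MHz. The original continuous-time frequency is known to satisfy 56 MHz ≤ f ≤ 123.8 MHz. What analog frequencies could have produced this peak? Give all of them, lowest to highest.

73 MHz, 82.2 MHz, 111.8 MHz, 121 MHz

Frequencies that alias to 4.6 MHz are k·fs ± 4.6 MHz for integer k ≥ 0.
k=0: 4.6 MHz.
k=1: 34.2 MHz, 43.4 MHz.
k=2: 73 MHz, 82.2 MHz.
k=3: 111.8 MHz, 121 MHz.
k=4: 150.6 MHz, 159.8 MHz.
Within [56 MHz, 123.8 MHz]: 73 MHz, 82.2 MHz, 111.8 MHz, 121 MHz.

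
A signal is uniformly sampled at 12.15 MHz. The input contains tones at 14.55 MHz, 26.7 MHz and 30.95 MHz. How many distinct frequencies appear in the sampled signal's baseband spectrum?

fs/2 = 6.075 MHz.
14.55 MHz mod fs = 2.4 MHz.
2.4 MHz ≤ fs/2 = 6.075 MHz, appears at 2.4 MHz.
26.7 MHz mod fs = 2.4 MHz.
2.4 MHz ≤ fs/2 = 6.075 MHz, appears at 2.4 MHz.
30.95 MHz mod fs = 6.65 MHz.
6.65 MHz > fs/2 = 6.075 MHz, folds to fs − 6.65 MHz = 5.5 MHz.
Distinct values: {2.4 MHz, 5.5 MHz} → 2.

2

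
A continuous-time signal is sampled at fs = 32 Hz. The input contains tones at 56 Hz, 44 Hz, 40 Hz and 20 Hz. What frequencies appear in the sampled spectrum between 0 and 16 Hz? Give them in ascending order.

8 Hz, 12 Hz

fs/2 = 16 Hz.
56 Hz mod fs = 24 Hz.
24 Hz > fs/2 = 16 Hz, folds to fs − 24 Hz = 8 Hz.
44 Hz mod fs = 12 Hz.
12 Hz ≤ fs/2 = 16 Hz, appears at 12 Hz.
40 Hz mod fs = 8 Hz.
8 Hz ≤ fs/2 = 16 Hz, appears at 8 Hz.
20 Hz > fs/2 = 16 Hz, folds to fs − 20 Hz = 12 Hz.
Distinct values: {8 Hz, 12 Hz}.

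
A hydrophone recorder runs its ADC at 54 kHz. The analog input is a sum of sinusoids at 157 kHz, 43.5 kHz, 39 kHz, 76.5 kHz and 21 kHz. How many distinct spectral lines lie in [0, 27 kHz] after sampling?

fs/2 = 27 kHz.
157 kHz mod fs = 49 kHz.
49 kHz > fs/2 = 27 kHz, folds to fs − 49 kHz = 5 kHz.
43.5 kHz > fs/2 = 27 kHz, folds to fs − 43.5 kHz = 10.5 kHz.
39 kHz > fs/2 = 27 kHz, folds to fs − 39 kHz = 15 kHz.
76.5 kHz mod fs = 22.5 kHz.
22.5 kHz ≤ fs/2 = 27 kHz, appears at 22.5 kHz.
21 kHz ≤ fs/2 = 27 kHz, passes unchanged.
Distinct values: {5 kHz, 10.5 kHz, 15 kHz, 21 kHz, 22.5 kHz} → 5.

5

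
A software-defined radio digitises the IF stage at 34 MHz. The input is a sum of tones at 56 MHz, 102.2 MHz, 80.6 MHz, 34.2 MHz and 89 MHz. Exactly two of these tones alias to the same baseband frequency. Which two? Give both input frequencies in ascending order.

fs/2 = 17 MHz.
56 MHz mod fs = 22 MHz.
22 MHz > fs/2 = 17 MHz, folds to fs − 22 MHz = 12 MHz.
102.2 MHz mod fs = 0.2 MHz.
0.2 MHz ≤ fs/2 = 17 MHz, appears at 0.2 MHz.
80.6 MHz mod fs = 12.6 MHz.
12.6 MHz ≤ fs/2 = 17 MHz, appears at 12.6 MHz.
34.2 MHz mod fs = 0.2 MHz.
0.2 MHz ≤ fs/2 = 17 MHz, appears at 0.2 MHz.
89 MHz mod fs = 21 MHz.
21 MHz > fs/2 = 17 MHz, folds to fs − 21 MHz = 13 MHz.
34.2 MHz and 102.2 MHz both map to 0.2 MHz.

34.2 MHz, 102.2 MHz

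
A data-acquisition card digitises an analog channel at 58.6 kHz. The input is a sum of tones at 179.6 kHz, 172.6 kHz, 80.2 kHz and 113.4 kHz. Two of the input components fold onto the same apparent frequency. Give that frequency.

fs/2 = 29.3 kHz.
179.6 kHz mod fs = 3.8 kHz.
3.8 kHz ≤ fs/2 = 29.3 kHz, appears at 3.8 kHz.
172.6 kHz mod fs = 55.4 kHz.
55.4 kHz > fs/2 = 29.3 kHz, folds to fs − 55.4 kHz = 3.2 kHz.
80.2 kHz mod fs = 21.6 kHz.
21.6 kHz ≤ fs/2 = 29.3 kHz, appears at 21.6 kHz.
113.4 kHz mod fs = 54.8 kHz.
54.8 kHz > fs/2 = 29.3 kHz, folds to fs − 54.8 kHz = 3.8 kHz.
113.4 kHz and 179.6 kHz both map to 3.8 kHz.

3.8 kHz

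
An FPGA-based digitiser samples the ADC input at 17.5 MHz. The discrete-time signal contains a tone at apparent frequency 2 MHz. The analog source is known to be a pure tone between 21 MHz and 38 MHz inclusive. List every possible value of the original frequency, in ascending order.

Frequencies that alias to 2 MHz are k·fs ± 2 MHz for integer k ≥ 0.
k=0: 2 MHz.
k=1: 15.5 MHz, 19.5 MHz.
k=2: 33 MHz, 37 MHz.
k=3: 50.5 MHz, 54.5 MHz.
Within [21 MHz, 38 MHz]: 33 MHz, 37 MHz.

33 MHz, 37 MHz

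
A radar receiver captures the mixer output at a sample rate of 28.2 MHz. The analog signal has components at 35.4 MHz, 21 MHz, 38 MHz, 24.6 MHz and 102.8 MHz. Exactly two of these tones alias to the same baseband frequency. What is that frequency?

7.2 MHz

fs/2 = 14.1 MHz.
35.4 MHz mod fs = 7.2 MHz.
7.2 MHz ≤ fs/2 = 14.1 MHz, appears at 7.2 MHz.
21 MHz > fs/2 = 14.1 MHz, folds to fs − 21 MHz = 7.2 MHz.
38 MHz mod fs = 9.8 MHz.
9.8 MHz ≤ fs/2 = 14.1 MHz, appears at 9.8 MHz.
24.6 MHz > fs/2 = 14.1 MHz, folds to fs − 24.6 MHz = 3.6 MHz.
102.8 MHz mod fs = 18.2 MHz.
18.2 MHz > fs/2 = 14.1 MHz, folds to fs − 18.2 MHz = 10 MHz.
21 MHz and 35.4 MHz both map to 7.2 MHz.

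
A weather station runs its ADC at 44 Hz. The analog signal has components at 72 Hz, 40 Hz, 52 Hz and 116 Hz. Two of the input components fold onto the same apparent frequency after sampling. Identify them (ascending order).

72 Hz, 116 Hz

fs/2 = 22 Hz.
72 Hz mod fs = 28 Hz.
28 Hz > fs/2 = 22 Hz, folds to fs − 28 Hz = 16 Hz.
40 Hz > fs/2 = 22 Hz, folds to fs − 40 Hz = 4 Hz.
52 Hz mod fs = 8 Hz.
8 Hz ≤ fs/2 = 22 Hz, appears at 8 Hz.
116 Hz mod fs = 28 Hz.
28 Hz > fs/2 = 22 Hz, folds to fs − 28 Hz = 16 Hz.
72 Hz and 116 Hz both map to 16 Hz.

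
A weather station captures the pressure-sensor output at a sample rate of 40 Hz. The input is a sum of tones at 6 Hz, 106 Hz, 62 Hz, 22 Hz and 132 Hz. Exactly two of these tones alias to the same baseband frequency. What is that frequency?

fs/2 = 20 Hz.
6 Hz ≤ fs/2 = 20 Hz, passes unchanged.
106 Hz mod fs = 26 Hz.
26 Hz > fs/2 = 20 Hz, folds to fs − 26 Hz = 14 Hz.
62 Hz mod fs = 22 Hz.
22 Hz > fs/2 = 20 Hz, folds to fs − 22 Hz = 18 Hz.
22 Hz > fs/2 = 20 Hz, folds to fs − 22 Hz = 18 Hz.
132 Hz mod fs = 12 Hz.
12 Hz ≤ fs/2 = 20 Hz, appears at 12 Hz.
22 Hz and 62 Hz both map to 18 Hz.

18 Hz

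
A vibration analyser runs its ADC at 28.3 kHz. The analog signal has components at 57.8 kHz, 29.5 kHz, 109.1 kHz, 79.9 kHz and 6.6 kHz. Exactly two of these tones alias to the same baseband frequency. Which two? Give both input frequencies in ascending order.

fs/2 = 14.15 kHz.
57.8 kHz mod fs = 1.2 kHz.
1.2 kHz ≤ fs/2 = 14.15 kHz, appears at 1.2 kHz.
29.5 kHz mod fs = 1.2 kHz.
1.2 kHz ≤ fs/2 = 14.15 kHz, appears at 1.2 kHz.
109.1 kHz mod fs = 24.2 kHz.
24.2 kHz > fs/2 = 14.15 kHz, folds to fs − 24.2 kHz = 4.1 kHz.
79.9 kHz mod fs = 23.3 kHz.
23.3 kHz > fs/2 = 14.15 kHz, folds to fs − 23.3 kHz = 5 kHz.
6.6 kHz ≤ fs/2 = 14.15 kHz, passes unchanged.
29.5 kHz and 57.8 kHz both map to 1.2 kHz.

29.5 kHz, 57.8 kHz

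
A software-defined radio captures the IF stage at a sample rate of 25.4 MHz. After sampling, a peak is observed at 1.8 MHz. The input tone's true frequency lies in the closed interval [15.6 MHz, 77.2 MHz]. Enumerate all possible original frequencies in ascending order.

23.6 MHz, 27.2 MHz, 49 MHz, 52.6 MHz, 74.4 MHz

Frequencies that alias to 1.8 MHz are k·fs ± 1.8 MHz for integer k ≥ 0.
k=0: 1.8 MHz.
k=1: 23.6 MHz, 27.2 MHz.
k=2: 49 MHz, 52.6 MHz.
k=3: 74.4 MHz, 78 MHz.
k=4: 99.8 MHz, 103.4 MHz.
Within [15.6 MHz, 77.2 MHz]: 23.6 MHz, 27.2 MHz, 49 MHz, 52.6 MHz, 74.4 MHz.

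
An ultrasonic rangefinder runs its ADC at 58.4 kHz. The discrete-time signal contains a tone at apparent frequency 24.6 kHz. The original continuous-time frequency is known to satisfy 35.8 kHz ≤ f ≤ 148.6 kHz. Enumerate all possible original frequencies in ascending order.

Frequencies that alias to 24.6 kHz are k·fs ± 24.6 kHz for integer k ≥ 0.
k=0: 24.6 kHz.
k=1: 33.8 kHz, 83 kHz.
k=2: 92.2 kHz, 141.4 kHz.
k=3: 150.6 kHz, 199.8 kHz.
Within [35.8 kHz, 148.6 kHz]: 83 kHz, 92.2 kHz, 141.4 kHz.

83 kHz, 92.2 kHz, 141.4 kHz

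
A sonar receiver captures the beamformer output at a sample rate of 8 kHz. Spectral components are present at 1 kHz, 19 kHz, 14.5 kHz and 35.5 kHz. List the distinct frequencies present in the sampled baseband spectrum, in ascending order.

1 kHz, 1.5 kHz, 3 kHz, 3.5 kHz

fs/2 = 4 kHz.
1 kHz ≤ fs/2 = 4 kHz, passes unchanged.
19 kHz mod fs = 3 kHz.
3 kHz ≤ fs/2 = 4 kHz, appears at 3 kHz.
14.5 kHz mod fs = 6.5 kHz.
6.5 kHz > fs/2 = 4 kHz, folds to fs − 6.5 kHz = 1.5 kHz.
35.5 kHz mod fs = 3.5 kHz.
3.5 kHz ≤ fs/2 = 4 kHz, appears at 3.5 kHz.
Distinct values: {1 kHz, 1.5 kHz, 3 kHz, 3.5 kHz}.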